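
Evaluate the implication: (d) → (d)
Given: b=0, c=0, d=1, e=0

Antecedent (d) = 1; consequent (d) = 1.
1 → 1 = 1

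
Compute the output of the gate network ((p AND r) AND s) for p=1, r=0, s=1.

Substituting: ((1 AND 0) AND 1)
= 0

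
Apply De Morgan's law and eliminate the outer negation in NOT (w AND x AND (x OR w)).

NOT w OR NOT x OR NOT (x OR w)
De Morgan's: NOT(AND of terms) = OR of negations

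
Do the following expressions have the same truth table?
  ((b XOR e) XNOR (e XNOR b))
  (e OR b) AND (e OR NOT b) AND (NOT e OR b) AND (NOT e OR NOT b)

Yes, they are equivalent — the two output columns agree on all 4 assignments:
e | b | Expression 1 | Expression 2
-----------------------------------
0 | 0 | 0 | 0
0 | 1 | 0 | 0
1 | 0 | 0 | 0
1 | 1 | 0 | 0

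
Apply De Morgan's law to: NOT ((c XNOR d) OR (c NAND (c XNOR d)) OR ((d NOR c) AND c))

NOT (c XNOR d) AND NOT (c NAND (c XNOR d)) AND NOT ((d NOR c) AND c)
De Morgan's: NOT(OR of terms) = AND of negations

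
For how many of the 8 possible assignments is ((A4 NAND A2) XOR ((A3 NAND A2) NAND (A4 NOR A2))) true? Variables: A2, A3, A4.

Satisfying assignments: (0,0,0), (0,1,0), (1,0,1), (1,1,1)
Count: 4 out of 8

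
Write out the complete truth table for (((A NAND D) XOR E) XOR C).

E | D | A | C | Output
----------------------
0 | 0 | 0 | 0 | 1
0 | 0 | 0 | 1 | 0
0 | 0 | 1 | 0 | 1
0 | 0 | 1 | 1 | 0
0 | 1 | 0 | 0 | 1
0 | 1 | 0 | 1 | 0
0 | 1 | 1 | 0 | 0
0 | 1 | 1 | 1 | 1
1 | 0 | 0 | 0 | 0
1 | 0 | 0 | 1 | 1
1 | 0 | 1 | 0 | 0
1 | 0 | 1 | 1 | 1
1 | 1 | 0 | 0 | 0
1 | 1 | 0 | 1 | 1
1 | 1 | 1 | 0 | 1
1 | 1 | 1 | 1 | 0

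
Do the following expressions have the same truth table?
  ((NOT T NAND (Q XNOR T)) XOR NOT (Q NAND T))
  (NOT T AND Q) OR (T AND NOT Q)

Yes, they are equivalent — the two output columns agree on all 4 assignments:
T | Q | Expression 1 | Expression 2
-----------------------------------
0 | 0 | 0 | 0
0 | 1 | 1 | 1
1 | 0 | 1 | 1
1 | 1 | 0 | 0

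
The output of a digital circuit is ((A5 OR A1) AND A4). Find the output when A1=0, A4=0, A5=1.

Substituting: ((1 OR 0) AND 0)
= 0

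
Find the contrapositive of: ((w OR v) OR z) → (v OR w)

Contrapositive: NOT (v OR w) → NOT ((w OR v) OR z)
Note: A statement and its contrapositive are logically equivalent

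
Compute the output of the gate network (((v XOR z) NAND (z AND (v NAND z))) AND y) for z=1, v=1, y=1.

Substituting: (((1 XOR 1) NAND (1 AND (1 NAND 1))) AND 1)
= 1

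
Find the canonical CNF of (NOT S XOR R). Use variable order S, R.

(S OR NOT R) AND (NOT S OR R)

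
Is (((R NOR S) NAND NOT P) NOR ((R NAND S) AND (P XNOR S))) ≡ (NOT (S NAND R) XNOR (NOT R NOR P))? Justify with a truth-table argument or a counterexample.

No. Counterexample: with S=0, R=0, P=0, Expression 1 = 0 but Expression 2 = 1.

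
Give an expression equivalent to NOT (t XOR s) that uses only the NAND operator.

(((t NAND (t NAND s)) NAND (s NAND (t NAND s))) NAND ((t NAND (t NAND s)) NAND (s NAND (t NAND s))))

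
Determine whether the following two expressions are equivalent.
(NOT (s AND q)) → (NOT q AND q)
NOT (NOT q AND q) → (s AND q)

Yes, Contrapositive is always equivalent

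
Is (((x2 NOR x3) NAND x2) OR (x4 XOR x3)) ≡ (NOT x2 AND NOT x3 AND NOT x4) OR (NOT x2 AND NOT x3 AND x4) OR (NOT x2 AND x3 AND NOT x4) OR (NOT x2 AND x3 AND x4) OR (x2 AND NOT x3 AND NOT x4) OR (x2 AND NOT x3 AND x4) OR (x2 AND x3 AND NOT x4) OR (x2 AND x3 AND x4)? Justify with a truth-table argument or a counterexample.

Yes, they are equivalent — the two output columns agree on all 8 assignments:
x2 | x3 | x4 | Expression 1 | Expression 2
------------------------------------------
0 | 0 | 0 | 1 | 1
0 | 0 | 1 | 1 | 1
0 | 1 | 0 | 1 | 1
0 | 1 | 1 | 1 | 1
1 | 0 | 0 | 1 | 1
1 | 0 | 1 | 1 | 1
1 | 1 | 0 | 1 | 1
1 | 1 | 1 | 1 | 1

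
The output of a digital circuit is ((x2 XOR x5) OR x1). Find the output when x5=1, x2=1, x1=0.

Substituting: ((1 XOR 1) OR 0)
= 0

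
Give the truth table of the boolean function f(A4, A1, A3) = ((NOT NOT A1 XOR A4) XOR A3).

A4 | A1 | A3 | Output
---------------------
0 | 0 | 0 | 0
0 | 0 | 1 | 1
0 | 1 | 0 | 1
0 | 1 | 1 | 0
1 | 0 | 0 | 1
1 | 0 | 1 | 0
1 | 1 | 0 | 0
1 | 1 | 1 | 1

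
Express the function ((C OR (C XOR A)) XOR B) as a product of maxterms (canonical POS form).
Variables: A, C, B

ΠM(0, 3, 5, 7) = (A OR C OR B) AND (A OR NOT C OR NOT B) AND (NOT A OR C OR NOT B) AND (NOT A OR NOT C OR NOT B)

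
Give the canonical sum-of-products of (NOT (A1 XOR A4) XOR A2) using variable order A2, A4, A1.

Σm(0, 3, 5, 6) = (NOT A2 AND NOT A4 AND NOT A1) OR (NOT A2 AND A4 AND A1) OR (A2 AND NOT A4 AND A1) OR (A2 AND A4 AND NOT A1)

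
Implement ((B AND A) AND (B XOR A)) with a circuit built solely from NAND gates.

((((B NAND A) NAND (B NAND A)) NAND ((B NAND (B NAND A)) NAND (A NAND (B NAND A)))) NAND (((B NAND A) NAND (B NAND A)) NAND ((B NAND (B NAND A)) NAND (A NAND (B NAND A)))))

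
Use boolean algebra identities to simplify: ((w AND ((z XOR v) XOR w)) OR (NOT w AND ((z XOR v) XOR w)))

By distribution ((E AND v) OR (E AND NOT v) = E):
= ((z XOR v) XOR w)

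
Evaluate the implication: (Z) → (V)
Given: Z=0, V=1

Antecedent (Z) = 0; consequent (V) = 1.
0 → 1 = 1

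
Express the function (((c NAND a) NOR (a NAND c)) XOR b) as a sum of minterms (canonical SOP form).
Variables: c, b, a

Σm(2, 3, 5, 6) = (NOT c AND b AND NOT a) OR (NOT c AND b AND a) OR (c AND NOT b AND a) OR (c AND b AND NOT a)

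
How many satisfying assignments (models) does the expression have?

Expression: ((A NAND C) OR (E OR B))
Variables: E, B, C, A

Satisfying assignments: (0,0,0,0), (0,0,0,1), (0,0,1,0), (0,1,0,0), (0,1,0,1), (0,1,1,0), (0,1,1,1), (1,0,0,0), (1,0,0,1), (1,0,1,0), (1,0,1,1), (1,1,0,0), (1,1,0,1), (1,1,1,0), (1,1,1,1)
Count: 15 out of 16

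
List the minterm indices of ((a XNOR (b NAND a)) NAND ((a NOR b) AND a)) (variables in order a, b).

Σm(0, 1, 2, 3) = (NOT a AND NOT b) OR (NOT a AND b) OR (a AND NOT b) OR (a AND b)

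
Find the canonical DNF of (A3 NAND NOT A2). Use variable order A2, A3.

(NOT A2 AND NOT A3) OR (A2 AND NOT A3) OR (A2 AND A3)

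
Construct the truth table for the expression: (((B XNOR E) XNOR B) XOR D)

B | D | E | Output
------------------
0 | 0 | 0 | 0
0 | 0 | 1 | 1
0 | 1 | 0 | 1
0 | 1 | 1 | 0
1 | 0 | 0 | 0
1 | 0 | 1 | 1
1 | 1 | 0 | 1
1 | 1 | 1 | 0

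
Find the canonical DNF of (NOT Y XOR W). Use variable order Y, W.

(NOT Y AND NOT W) OR (Y AND W)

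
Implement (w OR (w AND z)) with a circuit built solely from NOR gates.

((w NOR ((w NOR w) NOR (z NOR z))) NOR (w NOR ((w NOR w) NOR (z NOR z))))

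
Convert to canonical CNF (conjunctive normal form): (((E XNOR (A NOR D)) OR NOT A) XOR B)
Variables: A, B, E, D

(A OR NOT B OR E OR D) AND (A OR NOT B OR E OR NOT D) AND (A OR NOT B OR NOT E OR D) AND (A OR NOT B OR NOT E OR NOT D) AND (NOT A OR B OR NOT E OR D) AND (NOT A OR B OR NOT E OR NOT D) AND (NOT A OR NOT B OR E OR D) AND (NOT A OR NOT B OR E OR NOT D)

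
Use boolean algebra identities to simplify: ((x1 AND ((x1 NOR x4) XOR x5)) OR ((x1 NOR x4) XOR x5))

By absorption (E OR (E AND v) = E):
= ((x1 NOR x4) XOR x5)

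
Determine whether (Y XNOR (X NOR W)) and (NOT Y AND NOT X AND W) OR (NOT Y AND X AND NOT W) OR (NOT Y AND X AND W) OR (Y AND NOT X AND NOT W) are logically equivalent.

Yes, they are equivalent — the two output columns agree on all 8 assignments:
Y | X | W | Expression 1 | Expression 2
---------------------------------------
0 | 0 | 0 | 0 | 0
0 | 0 | 1 | 1 | 1
0 | 1 | 0 | 1 | 1
0 | 1 | 1 | 1 | 1
1 | 0 | 0 | 1 | 1
1 | 0 | 1 | 0 | 0
1 | 1 | 0 | 0 | 0
1 | 1 | 1 | 0 | 0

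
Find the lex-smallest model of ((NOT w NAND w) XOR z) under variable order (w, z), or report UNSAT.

w=0, z=0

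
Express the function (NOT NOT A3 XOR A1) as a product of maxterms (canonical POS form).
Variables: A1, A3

ΠM(0, 3) = (A1 OR A3) AND (NOT A1 OR NOT A3)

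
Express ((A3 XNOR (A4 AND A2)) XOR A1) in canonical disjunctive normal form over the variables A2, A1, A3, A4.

(NOT A2 AND NOT A1 AND NOT A3 AND NOT A4) OR (NOT A2 AND NOT A1 AND NOT A3 AND A4) OR (NOT A2 AND A1 AND A3 AND NOT A4) OR (NOT A2 AND A1 AND A3 AND A4) OR (A2 AND NOT A1 AND NOT A3 AND NOT A4) OR (A2 AND NOT A1 AND A3 AND A4) OR (A2 AND A1 AND NOT A3 AND A4) OR (A2 AND A1 AND A3 AND NOT A4)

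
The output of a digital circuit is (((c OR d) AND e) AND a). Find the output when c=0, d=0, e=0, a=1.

Substituting: (((0 OR 0) AND 0) AND 1)
= 0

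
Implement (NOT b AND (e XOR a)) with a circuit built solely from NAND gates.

(((b NAND b) NAND ((e NAND (e NAND a)) NAND (a NAND (e NAND a)))) NAND ((b NAND b) NAND ((e NAND (e NAND a)) NAND (a NAND (e NAND a)))))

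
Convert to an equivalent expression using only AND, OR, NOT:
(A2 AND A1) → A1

NOT (A2 AND A1) OR A1
(Implication elimination: A → B = NOT A OR B)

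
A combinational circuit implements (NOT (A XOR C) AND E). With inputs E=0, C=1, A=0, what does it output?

Substituting: (NOT (0 XOR 1) AND 0)
= 0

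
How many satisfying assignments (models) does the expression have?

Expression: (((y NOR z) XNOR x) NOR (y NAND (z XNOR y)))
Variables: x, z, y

Satisfying assignments: (1,1,1)
Count: 1 out of 8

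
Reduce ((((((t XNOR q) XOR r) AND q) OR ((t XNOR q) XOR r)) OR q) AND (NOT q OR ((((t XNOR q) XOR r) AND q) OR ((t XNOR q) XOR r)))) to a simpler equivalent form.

By distribution ((E OR v) AND (E OR NOT v) = E) then absorption (E OR (E AND v) = E):
= ((t XNOR q) XOR r)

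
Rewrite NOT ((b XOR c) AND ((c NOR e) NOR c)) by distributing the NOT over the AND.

NOT (b XOR c) OR NOT ((c NOR e) NOR c)
De Morgan's: NOT(AND of terms) = OR of negations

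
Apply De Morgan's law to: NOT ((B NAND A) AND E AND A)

NOT (B NAND A) OR NOT E OR NOT A
De Morgan's: NOT(AND of terms) = OR of negations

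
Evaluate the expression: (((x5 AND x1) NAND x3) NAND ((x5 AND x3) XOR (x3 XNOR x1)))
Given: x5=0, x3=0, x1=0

Substituting: (((0 AND 0) NAND 0) NAND ((0 AND 0) XOR (0 XNOR 0)))
= 0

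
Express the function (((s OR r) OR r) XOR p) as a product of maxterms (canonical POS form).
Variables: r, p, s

ΠM(0, 3, 6, 7) = (r OR p OR s) AND (r OR NOT p OR NOT s) AND (NOT r OR NOT p OR s) AND (NOT r OR NOT p OR NOT s)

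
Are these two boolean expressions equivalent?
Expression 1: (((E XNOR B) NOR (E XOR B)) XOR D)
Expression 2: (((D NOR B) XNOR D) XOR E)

No. Counterexample: with B=0, D=0, E=1, Expression 1 = 0 but Expression 2 = 1.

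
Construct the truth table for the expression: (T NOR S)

T | S | Output
--------------
0 | 0 | 1
0 | 1 | 0
1 | 0 | 0
1 | 1 | 0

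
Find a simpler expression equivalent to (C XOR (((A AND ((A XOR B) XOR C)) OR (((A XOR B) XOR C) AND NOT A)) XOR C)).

By XOR self-cancellation ((E XOR v) XOR v = E) then distribution ((E AND v) OR (E AND NOT v) = E):
= ((A XOR B) XOR C)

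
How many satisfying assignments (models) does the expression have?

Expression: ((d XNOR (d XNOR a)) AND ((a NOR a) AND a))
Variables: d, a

No assignment satisfies the expression.
Count: 0 out of 4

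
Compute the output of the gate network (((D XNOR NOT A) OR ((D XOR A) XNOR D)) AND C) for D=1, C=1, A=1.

Substituting: (((1 XNOR NOT 1) OR ((1 XOR 1) XNOR 1)) AND 1)
= 0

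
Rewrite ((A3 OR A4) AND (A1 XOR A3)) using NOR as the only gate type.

((((A3 NOR A4) NOR (A3 NOR A4)) NOR ((A3 NOR A4) NOR (A3 NOR A4))) NOR (((((A1 NOR A3) NOR (A1 NOR A3)) NOR ((A1 NOR A3) NOR (A1 NOR A3))) NOR ((((A1 NOR A1) NOR (A3 NOR A3)) NOR ((A1 NOR A1) NOR (A3 NOR A3))) NOR (((A1 NOR A1) NOR (A3 NOR A3)) NOR ((A1 NOR A1) NOR (A3 NOR A3))))) NOR ((((A1 NOR A3) NOR (A1 NOR A3)) NOR ((A1 NOR A3) NOR (A1 NOR A3))) NOR ((((A1 NOR A1) NOR (A3 NOR A3)) NOR ((A1 NOR A1) NOR (A3 NOR A3))) NOR (((A1 NOR A1) NOR (A3 NOR A3)) NOR ((A1 NOR A1) NOR (A3 NOR A3)))))))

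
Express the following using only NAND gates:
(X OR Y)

((X NAND X) NAND (Y NAND Y))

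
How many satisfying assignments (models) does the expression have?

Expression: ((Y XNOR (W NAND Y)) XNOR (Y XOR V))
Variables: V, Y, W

Satisfying assignments: (0,0,0), (0,0,1), (0,1,0), (1,1,1)
Count: 4 out of 8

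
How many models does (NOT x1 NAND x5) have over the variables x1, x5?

Satisfying assignments: (0,0), (1,0), (1,1)
Count: 3 out of 4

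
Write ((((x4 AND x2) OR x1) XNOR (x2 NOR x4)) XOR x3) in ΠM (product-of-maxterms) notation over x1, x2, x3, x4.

ΠM(0, 3, 5, 6, 9, 10, 12, 13) = (x1 OR x2 OR x3 OR x4) AND (x1 OR x2 OR NOT x3 OR NOT x4) AND (x1 OR NOT x2 OR x3 OR NOT x4) AND (x1 OR NOT x2 OR NOT x3 OR x4) AND (NOT x1 OR x2 OR x3 OR NOT x4) AND (NOT x1 OR x2 OR NOT x3 OR x4) AND (NOT x1 OR NOT x2 OR x3 OR x4) AND (NOT x1 OR NOT x2 OR x3 OR NOT x4)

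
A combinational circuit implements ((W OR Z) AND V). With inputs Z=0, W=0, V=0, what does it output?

Substituting: ((0 OR 0) AND 0)
= 0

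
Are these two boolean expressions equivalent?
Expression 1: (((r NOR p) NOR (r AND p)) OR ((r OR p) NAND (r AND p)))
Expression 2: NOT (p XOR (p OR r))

No. Counterexample: with p=0, r=1, Expression 1 = 1 but Expression 2 = 0.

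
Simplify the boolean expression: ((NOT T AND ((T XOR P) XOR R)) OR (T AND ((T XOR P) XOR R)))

By distribution ((E AND v) OR (E AND NOT v) = E):
= ((T XOR P) XOR R)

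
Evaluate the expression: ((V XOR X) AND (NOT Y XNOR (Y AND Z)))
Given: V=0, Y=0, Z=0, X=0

Substituting: ((0 XOR 0) AND (NOT 0 XNOR (0 AND 0)))
= 0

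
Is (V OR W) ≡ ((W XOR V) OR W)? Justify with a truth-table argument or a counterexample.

Yes, they are equivalent — the two output columns agree on all 4 assignments:
V | W | Expression 1 | Expression 2
-----------------------------------
0 | 0 | 0 | 0
0 | 1 | 1 | 1
1 | 0 | 1 | 1
1 | 1 | 1 | 1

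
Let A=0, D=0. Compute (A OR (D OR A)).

Substituting: (0 OR (0 OR 0))
= 0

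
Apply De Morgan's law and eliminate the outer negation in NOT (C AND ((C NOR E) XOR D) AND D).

NOT C OR NOT ((C NOR E) XOR D) OR NOT D
De Morgan's: NOT(AND of terms) = OR of negations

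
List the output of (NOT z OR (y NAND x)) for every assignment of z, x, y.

z | x | y | Output
------------------
0 | 0 | 0 | 1
0 | 0 | 1 | 1
0 | 1 | 0 | 1
0 | 1 | 1 | 1
1 | 0 | 0 | 1
1 | 0 | 1 | 1
1 | 1 | 0 | 1
1 | 1 | 1 | 0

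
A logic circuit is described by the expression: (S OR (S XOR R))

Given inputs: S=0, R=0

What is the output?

Substituting: (0 OR (0 XOR 0))
= 0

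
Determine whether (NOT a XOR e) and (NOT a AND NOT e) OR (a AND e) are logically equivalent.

Yes, they are equivalent — the two output columns agree on all 4 assignments:
a | e | Expression 1 | Expression 2
-----------------------------------
0 | 0 | 1 | 1
0 | 1 | 0 | 0
1 | 0 | 0 | 0
1 | 1 | 1 | 1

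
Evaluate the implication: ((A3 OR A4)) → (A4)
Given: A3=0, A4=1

Antecedent ((A3 OR A4)) = 1; consequent (A4) = 1.
1 → 1 = 1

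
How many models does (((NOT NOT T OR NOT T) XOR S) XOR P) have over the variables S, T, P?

Satisfying assignments: (0,0,0), (0,1,0), (1,0,1), (1,1,1)
Count: 4 out of 8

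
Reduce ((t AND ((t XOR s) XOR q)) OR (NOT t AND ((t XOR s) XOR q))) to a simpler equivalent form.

By distribution ((E AND v) OR (E AND NOT v) = E):
= ((t XOR s) XOR q)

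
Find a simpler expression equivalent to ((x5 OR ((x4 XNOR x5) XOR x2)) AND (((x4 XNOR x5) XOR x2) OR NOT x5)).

By distribution ((E OR v) AND (E OR NOT v) = E):
= ((x4 XNOR x5) XOR x2)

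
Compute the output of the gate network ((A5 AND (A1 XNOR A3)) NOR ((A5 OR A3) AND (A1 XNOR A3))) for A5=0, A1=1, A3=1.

Substituting: ((0 AND (1 XNOR 1)) NOR ((0 OR 1) AND (1 XNOR 1)))
= 0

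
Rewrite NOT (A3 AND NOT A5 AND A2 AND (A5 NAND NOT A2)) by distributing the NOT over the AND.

NOT A3 OR A5 OR NOT A2 OR NOT (A5 NAND NOT A2)
De Morgan's: NOT(AND of terms) = OR of negations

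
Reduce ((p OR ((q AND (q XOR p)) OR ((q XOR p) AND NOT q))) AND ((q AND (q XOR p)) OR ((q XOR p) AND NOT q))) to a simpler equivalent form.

By absorption (E AND (E OR v) = E) then distribution ((E AND v) OR (E AND NOT v) = E):
= (q XOR p)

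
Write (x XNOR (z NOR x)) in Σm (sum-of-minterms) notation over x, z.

Σm(1) = (NOT x AND z)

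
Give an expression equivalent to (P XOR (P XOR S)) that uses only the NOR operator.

((((P NOR ((((P NOR S) NOR (P NOR S)) NOR ((P NOR S) NOR (P NOR S))) NOR ((((P NOR P) NOR (S NOR S)) NOR ((P NOR P) NOR (S NOR S))) NOR (((P NOR P) NOR (S NOR S)) NOR ((P NOR P) NOR (S NOR S)))))) NOR (P NOR ((((P NOR S) NOR (P NOR S)) NOR ((P NOR S) NOR (P NOR S))) NOR ((((P NOR P) NOR (S NOR S)) NOR ((P NOR P) NOR (S NOR S))) NOR (((P NOR P) NOR (S NOR S)) NOR ((P NOR P) NOR (S NOR S))))))) NOR ((P NOR ((((P NOR S) NOR (P NOR S)) NOR ((P NOR S) NOR (P NOR S))) NOR ((((P NOR P) NOR (S NOR S)) NOR ((P NOR P) NOR (S NOR S))) NOR (((P NOR P) NOR (S NOR S)) NOR ((P NOR P) NOR (S NOR S)))))) NOR (P NOR ((((P NOR S) NOR (P NOR S)) NOR ((P NOR S) NOR (P NOR S))) NOR ((((P NOR P) NOR (S NOR S)) NOR ((P NOR P) NOR (S NOR S))) NOR (((P NOR P) NOR (S NOR S)) NOR ((P NOR P) NOR (S NOR S)))))))) NOR ((((P NOR P) NOR (((((P NOR S) NOR (P NOR S)) NOR ((P NOR S) NOR (P NOR S))) NOR ((((P NOR P) NOR (S NOR S)) NOR ((P NOR P) NOR (S NOR S))) NOR (((P NOR P) NOR (S NOR S)) NOR ((P NOR P) NOR (S NOR S))))) NOR ((((P NOR S) NOR (P NOR S)) NOR ((P NOR S) NOR (P NOR S))) NOR ((((P NOR P) NOR (S NOR S)) NOR ((P NOR P) NOR (S NOR S))) NOR (((P NOR P) NOR (S NOR S)) NOR ((P NOR P) NOR (S NOR S))))))) NOR ((P NOR P) NOR (((((P NOR S) NOR (P NOR S)) NOR ((P NOR S) NOR (P NOR S))) NOR ((((P NOR P) NOR (S NOR S)) NOR ((P NOR P) NOR (S NOR S))) NOR (((P NOR P) NOR (S NOR S)) NOR ((P NOR P) NOR (S NOR S))))) NOR ((((P NOR S) NOR (P NOR S)) NOR ((P NOR S) NOR (P NOR S))) NOR ((((P NOR P) NOR (S NOR S)) NOR ((P NOR P) NOR (S NOR S))) NOR (((P NOR P) NOR (S NOR S)) NOR ((P NOR P) NOR (S NOR S)))))))) NOR (((P NOR P) NOR (((((P NOR S) NOR (P NOR S)) NOR ((P NOR S) NOR (P NOR S))) NOR ((((P NOR P) NOR (S NOR S)) NOR ((P NOR P) NOR (S NOR S))) NOR (((P NOR P) NOR (S NOR S)) NOR ((P NOR P) NOR (S NOR S))))) NOR ((((P NOR S) NOR (P NOR S)) NOR ((P NOR S) NOR (P NOR S))) NOR ((((P NOR P) NOR (S NOR S)) NOR ((P NOR P) NOR (S NOR S))) NOR (((P NOR P) NOR (S NOR S)) NOR ((P NOR P) NOR (S NOR S))))))) NOR ((P NOR P) NOR (((((P NOR S) NOR (P NOR S)) NOR ((P NOR S) NOR (P NOR S))) NOR ((((P NOR P) NOR (S NOR S)) NOR ((P NOR P) NOR (S NOR S))) NOR (((P NOR P) NOR (S NOR S)) NOR ((P NOR P) NOR (S NOR S))))) NOR ((((P NOR S) NOR (P NOR S)) NOR ((P NOR S) NOR (P NOR S))) NOR ((((P NOR P) NOR (S NOR S)) NOR ((P NOR P) NOR (S NOR S))) NOR (((P NOR P) NOR (S NOR S)) NOR ((P NOR P) NOR (S NOR S))))))))))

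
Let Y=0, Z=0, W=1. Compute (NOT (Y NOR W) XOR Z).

Substituting: (NOT (0 NOR 1) XOR 0)
= 1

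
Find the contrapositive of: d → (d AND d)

Contrapositive: NOT (d AND d) → NOT d
Note: A statement and its contrapositive are logically equivalent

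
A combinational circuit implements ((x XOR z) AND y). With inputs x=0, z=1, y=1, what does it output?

Substituting: ((0 XOR 1) AND 1)
= 1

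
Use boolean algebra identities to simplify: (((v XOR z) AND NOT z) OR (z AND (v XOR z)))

By distribution ((E AND v) OR (E AND NOT v) = E):
= (v XOR z)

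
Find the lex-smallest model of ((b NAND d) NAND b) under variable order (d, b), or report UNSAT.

d=0, b=0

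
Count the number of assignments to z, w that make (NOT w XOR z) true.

Satisfying assignments: (0,0), (1,1)
Count: 2 out of 4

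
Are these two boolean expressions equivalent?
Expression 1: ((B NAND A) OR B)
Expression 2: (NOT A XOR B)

No. Counterexample: with B=0, A=1, Expression 1 = 1 but Expression 2 = 0.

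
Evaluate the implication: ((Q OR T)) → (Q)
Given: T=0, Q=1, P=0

Antecedent ((Q OR T)) = 1; consequent (Q) = 1.
1 → 1 = 1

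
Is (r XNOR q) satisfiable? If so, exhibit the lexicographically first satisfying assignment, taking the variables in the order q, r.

q=0, r=0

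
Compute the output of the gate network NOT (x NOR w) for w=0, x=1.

Substituting: NOT (1 NOR 0)
= 1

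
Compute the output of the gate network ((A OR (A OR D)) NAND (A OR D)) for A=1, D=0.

Substituting: ((1 OR (1 OR 0)) NAND (1 OR 0))
= 0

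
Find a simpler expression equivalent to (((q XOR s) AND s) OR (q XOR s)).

By absorption (E OR (E AND v) = E):
= (q XOR s)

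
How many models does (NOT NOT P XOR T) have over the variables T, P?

Satisfying assignments: (0,1), (1,0)
Count: 2 out of 4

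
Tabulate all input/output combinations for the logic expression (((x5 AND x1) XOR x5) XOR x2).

x1 | x2 | x5 | Output
---------------------
0 | 0 | 0 | 0
0 | 0 | 1 | 1
0 | 1 | 0 | 1
0 | 1 | 1 | 0
1 | 0 | 0 | 0
1 | 0 | 1 | 0
1 | 1 | 0 | 1
1 | 1 | 1 | 1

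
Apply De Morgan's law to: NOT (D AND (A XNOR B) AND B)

NOT D OR NOT (A XNOR B) OR NOT B
De Morgan's: NOT(AND of terms) = OR of negations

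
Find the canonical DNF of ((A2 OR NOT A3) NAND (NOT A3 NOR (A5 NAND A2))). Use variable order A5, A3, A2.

(NOT A5 AND NOT A3 AND NOT A2) OR (NOT A5 AND NOT A3 AND A2) OR (NOT A5 AND A3 AND NOT A2) OR (NOT A5 AND A3 AND A2) OR (A5 AND NOT A3 AND NOT A2) OR (A5 AND NOT A3 AND A2) OR (A5 AND A3 AND NOT A2)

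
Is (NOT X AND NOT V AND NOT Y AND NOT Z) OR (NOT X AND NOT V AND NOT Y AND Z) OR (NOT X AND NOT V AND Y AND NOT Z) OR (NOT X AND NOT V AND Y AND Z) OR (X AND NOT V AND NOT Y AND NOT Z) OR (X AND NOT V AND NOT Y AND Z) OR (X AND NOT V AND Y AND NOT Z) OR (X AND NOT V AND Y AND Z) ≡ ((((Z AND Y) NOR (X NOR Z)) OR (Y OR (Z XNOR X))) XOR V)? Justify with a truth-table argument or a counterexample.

Yes, they are equivalent — the two output columns agree on all 16 assignments:
X | V | Y | Z | Expression 1 | Expression 2
-------------------------------------------
0 | 0 | 0 | 0 | 1 | 1
0 | 0 | 0 | 1 | 1 | 1
0 | 0 | 1 | 0 | 1 | 1
0 | 0 | 1 | 1 | 1 | 1
0 | 1 | 0 | 0 | 0 | 0
0 | 1 | 0 | 1 | 0 | 0
0 | 1 | 1 | 0 | 0 | 0
0 | 1 | 1 | 1 | 0 | 0
1 | 0 | 0 | 0 | 1 | 1
1 | 0 | 0 | 1 | 1 | 1
1 | 0 | 1 | 0 | 1 | 1
1 | 0 | 1 | 1 | 1 | 1
1 | 1 | 0 | 0 | 0 | 0
1 | 1 | 0 | 1 | 0 | 0
1 | 1 | 1 | 0 | 0 | 0
1 | 1 | 1 | 1 | 0 | 0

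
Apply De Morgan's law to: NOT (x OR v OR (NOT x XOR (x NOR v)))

NOT x AND NOT v AND NOT (NOT x XOR (x NOR v))
De Morgan's: NOT(OR of terms) = AND of negations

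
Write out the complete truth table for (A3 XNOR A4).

A4 | A3 | Output
----------------
0 | 0 | 1
0 | 1 | 0
1 | 0 | 0
1 | 1 | 1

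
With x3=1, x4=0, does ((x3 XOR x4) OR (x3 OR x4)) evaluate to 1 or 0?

Substituting: ((1 XOR 0) OR (1 OR 0))
= 1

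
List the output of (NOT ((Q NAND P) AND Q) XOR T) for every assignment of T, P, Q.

T | P | Q | Output
------------------
0 | 0 | 0 | 1
0 | 0 | 1 | 0
0 | 1 | 0 | 1
0 | 1 | 1 | 1
1 | 0 | 0 | 0
1 | 0 | 1 | 1
1 | 1 | 0 | 0
1 | 1 | 1 | 0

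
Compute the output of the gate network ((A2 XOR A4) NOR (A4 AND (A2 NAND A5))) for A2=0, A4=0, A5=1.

Substituting: ((0 XOR 0) NOR (0 AND (0 NAND 1)))
= 1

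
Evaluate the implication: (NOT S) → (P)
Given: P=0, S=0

Antecedent (NOT S) = 1; consequent (P) = 0.
1 → 0 = 0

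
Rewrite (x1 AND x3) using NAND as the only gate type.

((x1 NAND x3) NAND (x1 NAND x3))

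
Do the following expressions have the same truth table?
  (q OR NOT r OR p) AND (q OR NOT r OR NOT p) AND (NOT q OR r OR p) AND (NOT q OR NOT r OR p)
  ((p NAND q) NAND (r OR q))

Yes, they are equivalent — the two output columns agree on all 8 assignments:
q | r | p | Expression 1 | Expression 2
---------------------------------------
0 | 0 | 0 | 1 | 1
0 | 0 | 1 | 1 | 1
0 | 1 | 0 | 0 | 0
0 | 1 | 1 | 0 | 0
1 | 0 | 0 | 0 | 0
1 | 0 | 1 | 1 | 1
1 | 1 | 0 | 0 | 0
1 | 1 | 1 | 1 | 1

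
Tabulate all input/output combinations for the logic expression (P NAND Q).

P | Q | Output
--------------
0 | 0 | 1
0 | 1 | 1
1 | 0 | 1
1 | 1 | 0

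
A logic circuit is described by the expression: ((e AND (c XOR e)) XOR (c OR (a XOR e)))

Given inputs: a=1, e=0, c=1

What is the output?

Substituting: ((0 AND (1 XOR 0)) XOR (1 OR (1 XOR 0)))
= 1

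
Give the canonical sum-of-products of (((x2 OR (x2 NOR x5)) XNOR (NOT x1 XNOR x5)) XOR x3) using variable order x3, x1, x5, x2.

Σm(3, 4, 5, 6, 8, 9, 10, 15) = (NOT x3 AND NOT x1 AND x5 AND x2) OR (NOT x3 AND x1 AND NOT x5 AND NOT x2) OR (NOT x3 AND x1 AND NOT x5 AND x2) OR (NOT x3 AND x1 AND x5 AND NOT x2) OR (x3 AND NOT x1 AND NOT x5 AND NOT x2) OR (x3 AND NOT x1 AND NOT x5 AND x2) OR (x3 AND NOT x1 AND x5 AND NOT x2) OR (x3 AND x1 AND x5 AND x2)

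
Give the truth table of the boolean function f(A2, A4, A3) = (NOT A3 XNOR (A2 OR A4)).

A2 | A4 | A3 | Output
---------------------
0 | 0 | 0 | 0
0 | 0 | 1 | 1
0 | 1 | 0 | 1
0 | 1 | 1 | 0
1 | 0 | 0 | 1
1 | 0 | 1 | 0
1 | 1 | 0 | 1
1 | 1 | 1 | 0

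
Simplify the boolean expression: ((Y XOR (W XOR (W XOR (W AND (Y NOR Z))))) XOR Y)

By XOR self-cancellation ((E XOR v) XOR v = E) then XOR self-cancellation ((E XOR v) XOR v = E):
= (W AND (Y NOR Z))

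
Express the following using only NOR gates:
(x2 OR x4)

((x2 NOR x4) NOR (x2 NOR x4))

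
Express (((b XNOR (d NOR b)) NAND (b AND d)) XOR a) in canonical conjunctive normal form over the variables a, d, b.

(NOT a OR d OR b) AND (NOT a OR d OR NOT b) AND (NOT a OR NOT d OR b) AND (NOT a OR NOT d OR NOT b)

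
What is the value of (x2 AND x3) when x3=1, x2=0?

Substituting: (0 AND 1)
= 0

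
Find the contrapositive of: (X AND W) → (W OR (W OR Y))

Contrapositive: NOT (W OR (W OR Y)) → NOT (X AND W)
Note: A statement and its contrapositive are logically equivalent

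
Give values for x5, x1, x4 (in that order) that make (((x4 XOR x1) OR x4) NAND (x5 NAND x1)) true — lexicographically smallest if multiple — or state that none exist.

x5=0, x1=0, x4=0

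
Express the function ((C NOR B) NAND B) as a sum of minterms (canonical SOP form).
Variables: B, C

Σm(0, 1, 2, 3) = (NOT B AND NOT C) OR (NOT B AND C) OR (B AND NOT C) OR (B AND C)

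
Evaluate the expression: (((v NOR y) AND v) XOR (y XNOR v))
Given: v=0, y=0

Substituting: (((0 NOR 0) AND 0) XOR (0 XNOR 0))
= 1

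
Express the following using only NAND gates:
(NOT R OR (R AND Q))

(((R NAND R) NAND (R NAND R)) NAND (((R NAND Q) NAND (R NAND Q)) NAND ((R NAND Q) NAND (R NAND Q))))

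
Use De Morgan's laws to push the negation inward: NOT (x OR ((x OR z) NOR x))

NOT x AND NOT ((x OR z) NOR x)
De Morgan's: NOT(OR of terms) = AND of negations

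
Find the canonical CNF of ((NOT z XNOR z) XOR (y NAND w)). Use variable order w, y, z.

(NOT w OR NOT y OR z) AND (NOT w OR NOT y OR NOT z)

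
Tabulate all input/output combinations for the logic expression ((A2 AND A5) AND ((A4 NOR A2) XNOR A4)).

A2 | A4 | A5 | Output
---------------------
0 | 0 | 0 | 0
0 | 0 | 1 | 0
0 | 1 | 0 | 0
0 | 1 | 1 | 0
1 | 0 | 0 | 0
1 | 0 | 1 | 1
1 | 1 | 0 | 0
1 | 1 | 1 | 0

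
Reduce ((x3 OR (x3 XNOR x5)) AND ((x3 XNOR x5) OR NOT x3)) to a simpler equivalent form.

By distribution ((E OR v) AND (E OR NOT v) = E):
= (x3 XNOR x5)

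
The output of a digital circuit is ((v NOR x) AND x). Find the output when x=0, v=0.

Substituting: ((0 NOR 0) AND 0)
= 0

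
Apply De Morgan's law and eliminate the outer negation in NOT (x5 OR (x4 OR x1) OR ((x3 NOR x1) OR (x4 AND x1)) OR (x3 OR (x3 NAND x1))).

NOT x5 AND NOT (x4 OR x1) AND NOT ((x3 NOR x1) OR (x4 AND x1)) AND NOT (x3 OR (x3 NAND x1))
De Morgan's: NOT(OR of terms) = AND of negations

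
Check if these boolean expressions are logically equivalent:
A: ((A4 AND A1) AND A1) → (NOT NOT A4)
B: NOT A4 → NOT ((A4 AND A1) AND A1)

Yes, Contrapositive is always equivalent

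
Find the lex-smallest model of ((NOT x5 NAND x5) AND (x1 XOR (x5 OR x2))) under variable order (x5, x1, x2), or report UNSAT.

x5=0, x1=0, x2=1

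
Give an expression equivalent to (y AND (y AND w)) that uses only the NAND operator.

((y NAND ((y NAND w) NAND (y NAND w))) NAND (y NAND ((y NAND w) NAND (y NAND w))))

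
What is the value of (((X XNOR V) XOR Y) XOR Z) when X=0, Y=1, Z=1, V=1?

Substituting: (((0 XNOR 1) XOR 1) XOR 1)
= 0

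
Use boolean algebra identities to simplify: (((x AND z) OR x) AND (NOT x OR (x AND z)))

By distribution ((E OR v) AND (E OR NOT v) = E):
= (x AND z)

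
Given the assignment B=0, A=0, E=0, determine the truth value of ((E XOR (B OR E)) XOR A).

Substituting: ((0 XOR (0 OR 0)) XOR 0)
= 0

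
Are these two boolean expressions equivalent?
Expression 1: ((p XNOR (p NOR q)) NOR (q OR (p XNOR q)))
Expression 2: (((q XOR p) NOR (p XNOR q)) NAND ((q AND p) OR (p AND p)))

No. Counterexample: with p=0, q=0, Expression 1 = 0 but Expression 2 = 1.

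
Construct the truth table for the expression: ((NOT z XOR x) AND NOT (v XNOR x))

v | x | z | Output
------------------
0 | 0 | 0 | 0
0 | 0 | 1 | 0
0 | 1 | 0 | 0
0 | 1 | 1 | 1
1 | 0 | 0 | 1
1 | 0 | 1 | 0
1 | 1 | 0 | 0
1 | 1 | 1 | 0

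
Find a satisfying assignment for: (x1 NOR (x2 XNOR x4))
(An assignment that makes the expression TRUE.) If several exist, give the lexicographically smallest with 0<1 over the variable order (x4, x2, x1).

x4=0, x2=1, x1=0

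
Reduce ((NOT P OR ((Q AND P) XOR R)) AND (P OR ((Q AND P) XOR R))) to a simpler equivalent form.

By distribution ((E OR v) AND (E OR NOT v) = E):
= ((Q AND P) XOR R)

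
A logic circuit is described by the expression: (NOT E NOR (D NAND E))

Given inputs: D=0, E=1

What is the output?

Substituting: (NOT 1 NOR (0 NAND 1))
= 0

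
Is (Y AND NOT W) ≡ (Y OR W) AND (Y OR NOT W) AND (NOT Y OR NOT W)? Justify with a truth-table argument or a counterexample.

Yes, they are equivalent — the two output columns agree on all 4 assignments:
Y | W | Expression 1 | Expression 2
-----------------------------------
0 | 0 | 0 | 0
0 | 1 | 0 | 0
1 | 0 | 1 | 1
1 | 1 | 0 | 0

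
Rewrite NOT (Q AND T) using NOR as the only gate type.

(((Q NOR Q) NOR (T NOR T)) NOR ((Q NOR Q) NOR (T NOR T)))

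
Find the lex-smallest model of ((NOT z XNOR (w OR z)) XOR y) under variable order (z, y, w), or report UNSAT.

z=0, y=0, w=1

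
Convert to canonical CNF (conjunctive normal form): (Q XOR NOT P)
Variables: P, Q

(P OR NOT Q) AND (NOT P OR Q)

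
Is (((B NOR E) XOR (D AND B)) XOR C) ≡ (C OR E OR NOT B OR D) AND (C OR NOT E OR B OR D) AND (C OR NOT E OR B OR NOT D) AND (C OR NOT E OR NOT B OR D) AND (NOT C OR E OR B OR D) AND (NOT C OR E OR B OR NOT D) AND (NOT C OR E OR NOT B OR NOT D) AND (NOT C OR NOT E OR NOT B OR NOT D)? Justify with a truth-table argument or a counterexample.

Yes, they are equivalent — the two output columns agree on all 16 assignments:
C | E | B | D | Expression 1 | Expression 2
-------------------------------------------
0 | 0 | 0 | 0 | 1 | 1
0 | 0 | 0 | 1 | 1 | 1
0 | 0 | 1 | 0 | 0 | 0
0 | 0 | 1 | 1 | 1 | 1
0 | 1 | 0 | 0 | 0 | 0
0 | 1 | 0 | 1 | 0 | 0
0 | 1 | 1 | 0 | 0 | 0
0 | 1 | 1 | 1 | 1 | 1
1 | 0 | 0 | 0 | 0 | 0
1 | 0 | 0 | 1 | 0 | 0
1 | 0 | 1 | 0 | 1 | 1
1 | 0 | 1 | 1 | 0 | 0
1 | 1 | 0 | 0 | 1 | 1
1 | 1 | 0 | 1 | 1 | 1
1 | 1 | 1 | 0 | 1 | 1
1 | 1 | 1 | 1 | 0 | 0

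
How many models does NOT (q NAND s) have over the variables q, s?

Satisfying assignments: (1,1)
Count: 1 out of 4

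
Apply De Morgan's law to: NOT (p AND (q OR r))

NOT p OR NOT (q OR r)
De Morgan's: NOT(AND of terms) = OR of negations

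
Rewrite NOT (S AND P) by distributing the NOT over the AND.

NOT S OR NOT P
De Morgan's: NOT(AND of terms) = OR of negations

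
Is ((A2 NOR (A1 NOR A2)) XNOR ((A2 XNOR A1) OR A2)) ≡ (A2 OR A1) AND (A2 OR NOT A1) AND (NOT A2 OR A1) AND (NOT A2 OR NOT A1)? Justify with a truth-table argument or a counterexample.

Yes, they are equivalent — the two output columns agree on all 4 assignments:
A2 | A1 | Expression 1 | Expression 2
-------------------------------------
0 | 0 | 0 | 0
0 | 1 | 0 | 0
1 | 0 | 0 | 0
1 | 1 | 0 | 0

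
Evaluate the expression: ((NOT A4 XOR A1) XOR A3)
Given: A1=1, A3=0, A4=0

Substituting: ((NOT 0 XOR 1) XOR 0)
= 0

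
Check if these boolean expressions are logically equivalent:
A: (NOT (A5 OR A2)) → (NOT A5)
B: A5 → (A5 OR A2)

Yes, Contrapositive is always equivalent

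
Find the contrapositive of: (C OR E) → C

Contrapositive: NOT C → NOT (C OR E)
Note: A statement and its contrapositive are logically equivalent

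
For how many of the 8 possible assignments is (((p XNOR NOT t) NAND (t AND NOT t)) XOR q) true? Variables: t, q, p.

Satisfying assignments: (0,0,0), (0,0,1), (1,0,0), (1,0,1)
Count: 4 out of 8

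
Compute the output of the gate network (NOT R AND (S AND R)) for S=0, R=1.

Substituting: (NOT 1 AND (0 AND 1))
= 0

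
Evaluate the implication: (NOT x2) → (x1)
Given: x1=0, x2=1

Antecedent (NOT x2) = 0; consequent (x1) = 0.
0 → 0 = 1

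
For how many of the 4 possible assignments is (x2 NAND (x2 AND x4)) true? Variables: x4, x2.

Satisfying assignments: (0,0), (0,1), (1,0)
Count: 3 out of 4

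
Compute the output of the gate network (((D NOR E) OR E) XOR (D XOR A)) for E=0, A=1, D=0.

Substituting: (((0 NOR 0) OR 0) XOR (0 XOR 1))
= 0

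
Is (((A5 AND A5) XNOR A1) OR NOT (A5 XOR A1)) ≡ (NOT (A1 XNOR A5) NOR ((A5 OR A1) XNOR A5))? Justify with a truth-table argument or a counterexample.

No. Counterexample: with A5=0, A1=0, Expression 1 = 1 but Expression 2 = 0.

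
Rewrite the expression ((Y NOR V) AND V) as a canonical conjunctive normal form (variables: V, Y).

(V OR Y) AND (V OR NOT Y) AND (NOT V OR Y) AND (NOT V OR NOT Y)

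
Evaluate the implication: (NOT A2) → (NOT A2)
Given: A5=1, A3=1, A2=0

Antecedent (NOT A2) = 1; consequent (NOT A2) = 1.
1 → 1 = 1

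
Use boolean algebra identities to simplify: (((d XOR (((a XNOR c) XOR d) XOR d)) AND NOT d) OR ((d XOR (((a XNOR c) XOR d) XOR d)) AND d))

By distribution ((E AND v) OR (E AND NOT v) = E) then XOR self-cancellation ((E XOR v) XOR v = E):
= ((a XNOR c) XOR d)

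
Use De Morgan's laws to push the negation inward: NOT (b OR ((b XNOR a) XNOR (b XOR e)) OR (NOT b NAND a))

NOT b AND NOT ((b XNOR a) XNOR (b XOR e)) AND NOT (NOT b NAND a)
De Morgan's: NOT(OR of terms) = AND of negations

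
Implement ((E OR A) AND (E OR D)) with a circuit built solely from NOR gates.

((((E NOR A) NOR (E NOR A)) NOR ((E NOR A) NOR (E NOR A))) NOR (((E NOR D) NOR (E NOR D)) NOR ((E NOR D) NOR (E NOR D))))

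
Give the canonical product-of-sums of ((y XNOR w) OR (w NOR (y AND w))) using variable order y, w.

ΠM(1) = (y OR NOT w)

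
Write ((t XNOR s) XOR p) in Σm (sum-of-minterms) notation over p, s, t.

Σm(0, 3, 5, 6) = (NOT p AND NOT s AND NOT t) OR (NOT p AND s AND t) OR (p AND NOT s AND t) OR (p AND s AND NOT t)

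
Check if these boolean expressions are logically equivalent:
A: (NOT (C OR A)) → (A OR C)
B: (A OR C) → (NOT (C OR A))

No, Converse is not equivalent to original (counterexample: C=0, A=0)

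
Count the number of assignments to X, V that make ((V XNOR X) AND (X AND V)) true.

Satisfying assignments: (1,1)
Count: 1 out of 4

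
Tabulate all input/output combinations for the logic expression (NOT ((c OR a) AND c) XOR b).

a | c | b | Output
------------------
0 | 0 | 0 | 1
0 | 0 | 1 | 0
0 | 1 | 0 | 0
0 | 1 | 1 | 1
1 | 0 | 0 | 1
1 | 0 | 1 | 0
1 | 1 | 0 | 0
1 | 1 | 1 | 1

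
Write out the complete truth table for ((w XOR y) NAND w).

y | w | Output
--------------
0 | 0 | 1
0 | 1 | 0
1 | 0 | 1
1 | 1 | 1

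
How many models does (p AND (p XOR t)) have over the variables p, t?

Satisfying assignments: (1,0)
Count: 1 out of 4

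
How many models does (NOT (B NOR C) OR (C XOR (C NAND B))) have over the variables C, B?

Satisfying assignments: (0,0), (0,1), (1,0), (1,1)
Count: 4 out of 4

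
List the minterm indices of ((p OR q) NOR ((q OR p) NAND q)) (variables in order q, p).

Σm() = FALSE (no minterms)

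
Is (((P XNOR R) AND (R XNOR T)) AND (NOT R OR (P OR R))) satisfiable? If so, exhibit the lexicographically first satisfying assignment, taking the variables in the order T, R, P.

T=0, R=0, P=0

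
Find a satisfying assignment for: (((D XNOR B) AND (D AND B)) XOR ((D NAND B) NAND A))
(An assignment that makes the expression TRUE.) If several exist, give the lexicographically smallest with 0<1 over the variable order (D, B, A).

D=0, B=0, A=0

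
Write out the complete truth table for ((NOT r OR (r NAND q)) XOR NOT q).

r | q | Output
--------------
0 | 0 | 0
0 | 1 | 1
1 | 0 | 0
1 | 1 | 0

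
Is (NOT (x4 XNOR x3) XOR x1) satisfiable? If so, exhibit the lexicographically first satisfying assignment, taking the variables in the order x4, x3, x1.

x4=0, x3=0, x1=1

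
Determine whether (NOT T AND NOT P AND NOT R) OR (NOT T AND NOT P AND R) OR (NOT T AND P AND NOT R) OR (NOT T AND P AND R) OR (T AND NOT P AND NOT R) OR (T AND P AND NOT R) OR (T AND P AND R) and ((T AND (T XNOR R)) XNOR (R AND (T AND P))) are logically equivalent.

Yes, they are equivalent — the two output columns agree on all 8 assignments:
T | P | R | Expression 1 | Expression 2
---------------------------------------
0 | 0 | 0 | 1 | 1
0 | 0 | 1 | 1 | 1
0 | 1 | 0 | 1 | 1
0 | 1 | 1 | 1 | 1
1 | 0 | 0 | 1 | 1
1 | 0 | 1 | 0 | 0
1 | 1 | 0 | 1 | 1
1 | 1 | 1 | 1 | 1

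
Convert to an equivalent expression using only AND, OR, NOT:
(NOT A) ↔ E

((NOT A) AND E) OR (A AND NOT E)
(Biconditional = both true or both false)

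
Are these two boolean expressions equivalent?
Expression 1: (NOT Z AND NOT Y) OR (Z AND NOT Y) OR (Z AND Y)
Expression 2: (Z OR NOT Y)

Yes, they are equivalent — the two output columns agree on all 4 assignments:
Z | Y | Expression 1 | Expression 2
-----------------------------------
0 | 0 | 1 | 1
0 | 1 | 0 | 0
1 | 0 | 1 | 1
1 | 1 | 1 | 1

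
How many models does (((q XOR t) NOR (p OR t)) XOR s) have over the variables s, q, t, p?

Satisfying assignments: (0,0,0,0), (1,0,0,1), (1,0,1,0), (1,0,1,1), (1,1,0,0), (1,1,0,1), (1,1,1,0), (1,1,1,1)
Count: 8 out of 16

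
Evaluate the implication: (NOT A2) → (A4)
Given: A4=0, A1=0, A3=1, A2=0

Antecedent (NOT A2) = 1; consequent (A4) = 0.
1 → 0 = 0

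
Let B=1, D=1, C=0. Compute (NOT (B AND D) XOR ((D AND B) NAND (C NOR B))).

Substituting: (NOT (1 AND 1) XOR ((1 AND 1) NAND (0 NOR 1)))
= 1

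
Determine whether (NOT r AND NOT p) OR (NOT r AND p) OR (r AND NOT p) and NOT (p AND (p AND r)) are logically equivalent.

Yes, they are equivalent — the two output columns agree on all 4 assignments:
r | p | Expression 1 | Expression 2
-----------------------------------
0 | 0 | 1 | 1
0 | 1 | 1 | 1
1 | 0 | 1 | 1
1 | 1 | 0 | 0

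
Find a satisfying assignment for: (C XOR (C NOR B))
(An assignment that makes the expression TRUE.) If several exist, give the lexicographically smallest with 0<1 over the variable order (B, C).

B=0, C=0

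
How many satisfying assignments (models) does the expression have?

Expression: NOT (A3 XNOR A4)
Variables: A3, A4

Satisfying assignments: (0,1), (1,0)
Count: 2 out of 4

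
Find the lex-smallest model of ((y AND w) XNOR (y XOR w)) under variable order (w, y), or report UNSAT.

w=0, y=0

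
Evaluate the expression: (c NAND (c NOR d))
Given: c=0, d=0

Substituting: (0 NAND (0 NOR 0))
= 1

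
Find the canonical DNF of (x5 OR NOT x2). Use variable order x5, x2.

(NOT x5 AND NOT x2) OR (x5 AND NOT x2) OR (x5 AND x2)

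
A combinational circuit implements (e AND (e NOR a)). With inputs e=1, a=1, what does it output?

Substituting: (1 AND (1 NOR 1))
= 0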